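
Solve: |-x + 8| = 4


An absolute value equation |expr| = 4 gives two cases:
Case 1: -x + 8 = 4
  -x = -4, so x = 4
Case 2: -x + 8 = -4
  -x = -12, so x = 12

x = 4, x = 12


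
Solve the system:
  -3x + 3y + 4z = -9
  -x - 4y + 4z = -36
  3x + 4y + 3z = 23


Using Cramer's rule. Expand each determinant along the first row.
D  = (-3)*[(-4)*3 - 4*4] - 3*[(-1)*3 - 4*3] + 4*[(-1)*4 - (-4)*3]
  = (-3)*(-28) - 3*(-15) + 4*(8) = 161
Dx = (-9)*[(-4)*3 - 4*4] - 3*[(-36)*3 - 4*23] + 4*[(-36)*4 - (-4)*23]
  = (-9)*(-28) - 3*(-200) + 4*(-52) = 644
Dy = (-3)*[(-36)*3 - 4*23] - (-9)*[(-1)*3 - 4*3] + 4*[(-1)*23 - (-36)*3]
  = (-3)*(-200) - (-9)*(-15) + 4*(85) = 805
Dz = (-3)*[(-4)*23 - (-36)*4] - 3*[(-1)*23 - (-36)*3] + (-9)*[(-1)*4 - (-4)*3]
  = (-3)*(52) - 3*(85) + (-9)*(8) = -483
x = Dx/D = 644/161 = 4, y = Dy/D = 805/161 = 5, z = Dz/D = -483/161 = -3
Check eq1: (-3)(4) + (3)(5) + (4)(-3) = -9 = -9 ✓
Check eq2: (-1)(4) + (-4)(5) + (4)(-3) = -36 = -36 ✓
Check eq3: (3)(4) + (4)(5) + (3)(-3) = 23 = 23 ✓

x = 4, y = 5, z = -3


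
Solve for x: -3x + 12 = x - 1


Starting with: -3x + 12 = x - 1
Move all x terms to left: (-3 - 1)x = -1 - 12
Simplify: -4x = -13
Divide both sides by -4: x = 13/4

x = 13/4


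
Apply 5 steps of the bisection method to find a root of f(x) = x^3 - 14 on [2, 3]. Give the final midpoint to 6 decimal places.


f(x) = x^3 - 14
f(2) = -6 < 0
f(3) = 13 > 0

Step 1: midpoint = (2.000000 + 3.000000)/2 = 2.500000
  f(2.500000) = 1.625000
  f(mid) > 0, so root is in [2.000000, 2.500000]

Step 2: midpoint = (2.000000 + 2.500000)/2 = 2.250000
  f(2.250000) = -2.609375
  f(mid) < 0, so root is in [2.250000, 2.500000]

Step 3: midpoint = (2.250000 + 2.500000)/2 = 2.375000
  f(2.375000) = -0.603516
  f(mid) < 0, so root is in [2.375000, 2.500000]

Step 4: midpoint = (2.375000 + 2.500000)/2 = 2.437500
  f(2.437500) = 0.482178
  f(mid) > 0, so root is in [2.375000, 2.437500]

Step 5: midpoint = (2.375000 + 2.437500)/2 = 2.406250
  f(2.406250) = -0.067719
  f(mid) < 0, so root is in [2.406250, 2.437500]

midpoint = 2.406250


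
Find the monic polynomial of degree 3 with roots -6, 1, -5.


A monic polynomial with roots -6, 1, -5 is:
p(x) = (x + 6)(x - 1)(x + 5)
After multiplying by (x + 6): x + 6
After multiplying by (x - 1): x^2 + 5x - 6
After multiplying by (x + 5): x^3 + 10x^2 + 19x - 30

x^3 + 10x^2 + 19x - 30


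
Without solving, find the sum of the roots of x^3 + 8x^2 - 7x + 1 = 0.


By Vieta's formulas for x^3 + bx^2 + cx + d = 0:
  r1 + r2 + r3 = -b/a = -8
  r1*r2 + r1*r3 + r2*r3 = c/a = -7
  r1*r2*r3 = -d/a = -1


Sum = -8


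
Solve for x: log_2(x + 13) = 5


Convert to exponential form: x + 13 = 2^5 = 32
x = 32 - 13 = 19
Check: log_2(19 + 13) = log_2(32) = log_2(32) = 5 ✓

x = 19


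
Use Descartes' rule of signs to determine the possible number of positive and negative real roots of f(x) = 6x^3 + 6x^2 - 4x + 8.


Descartes' rule of signs:

For positive roots, count sign changes in f(x) = 6x^3 + 6x^2 - 4x + 8:
Signs of coefficients: +, +, -, +
Number of sign changes: 2
Possible positive real roots: 2, 0

For negative roots, examine f(-x) = -6x^3 + 6x^2 + 4x + 8:
Signs of coefficients: -, +, +, +
Number of sign changes: 1
Possible negative real roots: 1

Positive roots: 2 or 0; Negative roots: 1


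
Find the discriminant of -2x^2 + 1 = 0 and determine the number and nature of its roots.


For ax^2 + bx + c = 0, discriminant D = b^2 - 4ac
Here a = -2, b = 0, c = 1
D = (0)^2 - 4(-2)(1) = 0 + 8 = 8

D = 8 > 0 but not a perfect square
The equation has 2 distinct real irrational roots.

Discriminant = 8, 2 distinct real irrational roots


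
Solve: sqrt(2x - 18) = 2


Square both sides: 2x - 18 = 2^2 = 4
2x = 4 + 18 = 22
x = 11
Check: sqrt(2*11 - 18) = sqrt(4) = 2 ✓

x = 11


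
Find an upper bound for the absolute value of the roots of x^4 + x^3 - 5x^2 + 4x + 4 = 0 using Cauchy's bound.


Cauchy's bound: all roots r satisfy |r| <= 1 + max(|a_i/a_n|) for i = 0,...,n-1
where a_n is the leading coefficient.

Coefficients: [1, 1, -5, 4, 4]
Leading coefficient a_n = 1
Ratios |a_i/a_n|: 1, 5, 4, 4
Maximum ratio: 5
Cauchy's bound: |r| <= 1 + 5 = 6

Upper bound = 6


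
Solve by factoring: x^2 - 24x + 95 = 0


We need two numbers that multiply to 95 and add to -24.
Those numbers are -5 and -19 (since (-5) * (-19) = 95 and (-5) + (-19) = -24).
So x^2 - 24x + 95 = (x - 5)(x - 19) = 0
Setting each factor to zero: x = 5 or x = 19

x = 5, x = 19


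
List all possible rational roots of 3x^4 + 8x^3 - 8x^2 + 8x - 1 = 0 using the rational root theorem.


Rational root theorem: possible roots are ±p/q where:
  p divides the constant term (-1): p ∈ {1}
  q divides the leading coefficient (3): q ∈ {1, 3}

All possible rational roots: -1, -1/3, 1/3, 1

-1, -1/3, 1/3, 1


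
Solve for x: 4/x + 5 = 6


Subtract 5 from both sides: 4/x = 1
Multiply both sides by x: 4 = 1 * x
Divide by 1: x = 4

x = 4


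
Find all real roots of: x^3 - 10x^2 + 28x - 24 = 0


Let p(x) = x^3 - 10x^2 + 28x - 24. By the rational root theorem (leading coefficient 1), any rational root is an integer divisor of 24: try ±1, ±2, ... in turn.
Test x = 1: value = -5 ≠ 0.
Test x = -1: value = -63 ≠ 0.
Test x = 2: value = 0 ✓, so (x - 2) is a factor.
Synthetic division by (x - 2): bring down 1; 1(2) - 10 = -8; (-8)(2) + 28 = 12; 12(2) - 24 = 0 → quotient x^2 - 8x + 12, remainder 0.
Solve the quadratic x^2 - 8x + 12 = 0: discriminant = (-8)^2 - 4(1)(12) = 64 - 48 = 16.
sqrt(16) = 4, so x = (8 ± 4)/2: x = 6 or x = 2.

x = 2 (multiplicity 2), x = 6


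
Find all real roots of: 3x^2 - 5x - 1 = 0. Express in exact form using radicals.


Using the quadratic formula: x = (-b ± sqrt(b^2 - 4ac)) / (2a)
Here a = 3, b = -5, c = -1
Discriminant = b^2 - 4ac = (-5)^2 - 4(3)(-1) = 25 + 12 = 37
Since discriminant = 37 > 0, there are two real roots.
x = (5 ± sqrt(37)) / 6
Numerically: x ≈ 1.8471 or x ≈ -0.1805

x = (5 + sqrt(37)) / 6 or x = (5 - sqrt(37)) / 6


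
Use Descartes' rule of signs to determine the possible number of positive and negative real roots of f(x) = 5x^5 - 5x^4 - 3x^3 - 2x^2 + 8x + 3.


Descartes' rule of signs:

For positive roots, count sign changes in f(x) = 5x^5 - 5x^4 - 3x^3 - 2x^2 + 8x + 3:
Signs of coefficients: +, -, -, -, +, +
Number of sign changes: 2
Possible positive real roots: 2, 0

For negative roots, examine f(-x) = -5x^5 - 5x^4 + 3x^3 - 2x^2 - 8x + 3:
Signs of coefficients: -, -, +, -, -, +
Number of sign changes: 3
Possible negative real roots: 3, 1

Positive roots: 2 or 0; Negative roots: 3 or 1


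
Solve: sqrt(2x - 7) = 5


Square both sides: 2x - 7 = 5^2 = 25
2x = 25 + 7 = 32
x = 16
Check: sqrt(2*16 - 7) = sqrt(25) = 5 ✓

x = 16


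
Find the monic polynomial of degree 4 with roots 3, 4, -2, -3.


A monic polynomial with roots 3, 4, -2, -3 is:
p(x) = (x - 3)(x - 4)(x + 2)(x + 3)
After multiplying by (x - 3): x - 3
After multiplying by (x - 4): x^2 - 7x + 12
After multiplying by (x + 2): x^3 - 5x^2 - 2x + 24
After multiplying by (x + 3): x^4 - 2x^3 - 17x^2 + 18x + 72

x^4 - 2x^3 - 17x^2 + 18x + 72


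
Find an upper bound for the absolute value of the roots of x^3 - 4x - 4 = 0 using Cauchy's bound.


Cauchy's bound: all roots r satisfy |r| <= 1 + max(|a_i/a_n|) for i = 0,...,n-1
where a_n is the leading coefficient.

Coefficients: [1, 0, -4, -4]
Leading coefficient a_n = 1
Ratios |a_i/a_n|: 0, 4, 4
Maximum ratio: 4
Cauchy's bound: |r| <= 1 + 4 = 5

Upper bound = 5


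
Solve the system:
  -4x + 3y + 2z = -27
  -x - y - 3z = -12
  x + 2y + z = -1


Using Cramer's rule. Expand each determinant along the first row.
D  = (-4)*[(-1)*1 - (-3)*2] - 3*[(-1)*1 - (-3)*1] + 2*[(-1)*2 - (-1)*1]
  = (-4)*(5) - 3*(2) + 2*(-1) = -28
Dx = (-27)*[(-1)*1 - (-3)*2] - 3*[(-12)*1 - (-3)*(-1)] + 2*[(-12)*2 - (-1)*(-1)]
  = (-27)*(5) - 3*(-15) + 2*(-25) = -140
Dy = (-4)*[(-12)*1 - (-3)*(-1)] - (-27)*[(-1)*1 - (-3)*1] + 2*[(-1)*(-1) - (-12)*1]
  = (-4)*(-15) - (-27)*(2) + 2*(13) = 140
Dz = (-4)*[(-1)*(-1) - (-12)*2] - 3*[(-1)*(-1) - (-12)*1] + (-27)*[(-1)*2 - (-1)*1]
  = (-4)*(25) - 3*(13) + (-27)*(-1) = -112
x = Dx/D = -140/-28 = 5, y = Dy/D = 140/-28 = -5, z = Dz/D = -112/-28 = 4
Check eq1: (-4)(5) + (3)(-5) + (2)(4) = -27 = -27 ✓
Check eq2: (-1)(5) + (-1)(-5) + (-3)(4) = -12 = -12 ✓
Check eq3: (1)(5) + (2)(-5) + (1)(4) = -1 = -1 ✓

x = 5, y = -5, z = 4


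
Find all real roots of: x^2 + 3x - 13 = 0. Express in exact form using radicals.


Using the quadratic formula: x = (-b ± sqrt(b^2 - 4ac)) / (2a)
Here a = 1, b = 3, c = -13
Discriminant = b^2 - 4ac = 3^2 - 4(1)(-13) = 9 + 52 = 61
Since discriminant = 61 > 0, there are two real roots.
x = (-3 ± sqrt(61)) / 2
Numerically: x ≈ 2.4051 or x ≈ -5.4051

x = (-3 + sqrt(61)) / 2 or x = (-3 - sqrt(61)) / 2


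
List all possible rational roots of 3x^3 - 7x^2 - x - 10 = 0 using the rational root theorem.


Rational root theorem: possible roots are ±p/q where:
  p divides the constant term (-10): p ∈ {1, 2, 5, 10}
  q divides the leading coefficient (3): q ∈ {1, 3}

All possible rational roots: -10, -5, -10/3, -2, -5/3, -1, -2/3, -1/3, 1/3, 2/3, 1, 5/3, 2, 10/3, 5, 10

-10, -5, -10/3, -2, -5/3, -1, -2/3, -1/3, 1/3, 2/3, 1, 5/3, 2, 10/3, 5, 10


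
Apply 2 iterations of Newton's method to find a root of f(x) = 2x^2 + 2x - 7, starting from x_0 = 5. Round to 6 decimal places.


Newton's method: x_(n+1) = x_n - f(x_n)/f'(x_n)
f(x) = 2x^2 + 2x - 7
f'(x) = 4x + 2

Iteration 1:
  f(5.000000) = 53.000000
  f'(5.000000) = 22.000000
  x_1 = 5.000000 - (53.000000)/(22.000000) = 2.590909

Iteration 2:
  f(2.590909) = 11.607438
  f'(2.590909) = 12.363636
  x_2 = 2.590909 - (11.607438)/(12.363636) = 1.652072

x_2 = 1.652072


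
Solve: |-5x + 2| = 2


An absolute value equation |expr| = 2 gives two cases:
Case 1: -5x + 2 = 2
  -5x = 0, so x = 0
Case 2: -5x + 2 = -2
  -5x = -4, so x = 4/5

x = 0, x = 4/5


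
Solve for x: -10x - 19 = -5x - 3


Starting with: -10x - 19 = -5x - 3
Move all x terms to left: (-10 + 5)x = -3 + 19
Simplify: -5x = 16
Divide both sides by -5: x = -16/5

x = -16/5


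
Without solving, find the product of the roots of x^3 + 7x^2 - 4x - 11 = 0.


By Vieta's formulas for x^3 + bx^2 + cx + d = 0:
  r1 + r2 + r3 = -b/a = -7
  r1*r2 + r1*r3 + r2*r3 = c/a = -4
  r1*r2*r3 = -d/a = 11


Product = 11


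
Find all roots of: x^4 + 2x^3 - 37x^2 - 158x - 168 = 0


Let p(x) = x^4 + 2x^3 - 37x^2 - 158x - 168. By the rational root theorem (leading coefficient 1), any rational root is an integer divisor of 168: try ±1, ±2, ... in turn.
Test x = 1: value = -360 ≠ 0.
Test x = -1: value = -48 ≠ 0.
Test x = 2: value = -600 ≠ 0.
Test x = -2: value = 0 ✓, so (x + 2) is a factor.
Synthetic division by (x + 2): bring down 1; 1(-2) + 2 = 0; 0(-2) - 37 = -37; (-37)(-2) - 158 = -84; (-84)(-2) - 168 = 0 → quotient x^3 - 37x - 84, remainder 0.
Continue with the quotient x^3 - 37x - 84 (candidates must divide 84; re-test x = -2 first in case it repeats).
Test x = -2: value = -18 ≠ 0.
Test x = 3: value = -168 ≠ 0.
Test x = -3: value = 0 ✓, so (x + 3) is a factor.
Synthetic division by (x + 3): bring down 1; 1(-3) + 0 = -3; (-3)(-3) - 37 = -28; (-28)(-3) - 84 = 0 → quotient x^2 - 3x - 28, remainder 0.
Solve the quadratic x^2 - 3x - 28 = 0: discriminant = (-3)^2 - 4(1)(-28) = 9 + 112 = 121.
sqrt(121) = 11, so x = (3 ± 11)/2: x = 7 or x = -4.
Collecting all roots found:

x = -4, x = -3, x = -2, x = 7


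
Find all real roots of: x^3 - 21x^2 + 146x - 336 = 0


Let p(x) = x^3 - 21x^2 + 146x - 336. By the rational root theorem (leading coefficient 1), any rational root is an integer divisor of 336: try ±1, ±2, ... in turn.
Test x = 1: value = -210 ≠ 0.
Test x = -1: value = -504 ≠ 0.
Test x = 2: value = -120 ≠ 0.
Test x = -2: value = -720 ≠ 0.
Test x = 3: value = -60 ≠ 0.
Test x = -3: value = -990 ≠ 0.
Test x = 4: value = -24 ≠ 0.
Test x = -4: value = -1320 ≠ 0.
Test x = 6: value = 0 ✓, so (x - 6) is a factor.
Synthetic division by (x - 6): bring down 1; 1(6) - 21 = -15; (-15)(6) + 146 = 56; 56(6) - 336 = 0 → quotient x^2 - 15x + 56, remainder 0.
Solve the quadratic x^2 - 15x + 56 = 0: discriminant = (-15)^2 - 4(1)(56) = 225 - 224 = 1.
sqrt(1) = 1, so x = (15 ± 1)/2: x = 8 or x = 7.

x = 6, x = 7, x = 8


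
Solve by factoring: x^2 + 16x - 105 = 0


We need two numbers that multiply to -105 and add to 16.
Those numbers are 21 and -5 (since 21 * (-5) = -105 and 21 + (-5) = 16).
So x^2 + 16x - 105 = (x + 21)(x - 5) = 0
Setting each factor to zero: x = -21 or x = 5

x = -21, x = 5


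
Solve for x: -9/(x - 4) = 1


Multiply both sides by (x - 4): -9 = 1(x - 4)
Distribute: -9 = x - 4
x = -9 + 4 = -5
x = -5

x = -5


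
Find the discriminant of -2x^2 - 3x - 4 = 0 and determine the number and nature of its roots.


For ax^2 + bx + c = 0, discriminant D = b^2 - 4ac
Here a = -2, b = -3, c = -4
D = (-3)^2 - 4(-2)(-4) = 9 - 32 = -23

D = -23 < 0
The equation has no real roots (2 complex conjugate roots).

Discriminant = -23, no real roots (2 complex conjugate roots)


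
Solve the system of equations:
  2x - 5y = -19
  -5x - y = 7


Using Cramer's rule:
Determinant D = (2)(-1) - (-5)(-5) = -2 - 25 = -27
Dx = (-19)(-1) - (7)(-5) = 19 + 35 = 54
Dy = (2)(7) - (-5)(-19) = 14 - 95 = -81
x = Dx/D = 54/-27 = -2
y = Dy/D = -81/-27 = 3

x = -2, y = 3


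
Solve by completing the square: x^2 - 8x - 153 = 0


Start: x^2 - 8x - 153 = 0
Move constant: x^2 - 8x = 153
Half of -8 is -4, squared is 16
Add 16 to both sides: x^2 - 8x + 16 = 169
(x - 4)^2 = 169
x - 4 = ±13
x = 4 + 13 = 17 or x = 4 - 13 = -9

x = -9, x = 17


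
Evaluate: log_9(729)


We need the exponent such that 9^? = 729
9^3 = 729
Therefore log_9(729) = 3

3


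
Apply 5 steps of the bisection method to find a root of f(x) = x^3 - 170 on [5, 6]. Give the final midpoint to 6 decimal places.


f(x) = x^3 - 170
f(5) = -45 < 0
f(6) = 46 > 0

Step 1: midpoint = (5.000000 + 6.000000)/2 = 5.500000
  f(5.500000) = -3.625000
  f(mid) < 0, so root is in [5.500000, 6.000000]

Step 2: midpoint = (5.500000 + 6.000000)/2 = 5.750000
  f(5.750000) = 20.109375
  f(mid) > 0, so root is in [5.500000, 5.750000]

Step 3: midpoint = (5.500000 + 5.750000)/2 = 5.625000
  f(5.625000) = 7.978516
  f(mid) > 0, so root is in [5.500000, 5.625000]

Step 4: midpoint = (5.500000 + 5.625000)/2 = 5.562500
  f(5.562500) = 2.111572
  f(mid) > 0, so root is in [5.500000, 5.562500]

Step 5: midpoint = (5.500000 + 5.562500)/2 = 5.531250
  f(5.531250) = -0.772919
  f(mid) < 0, so root is in [5.531250, 5.562500]

midpoint = 5.531250


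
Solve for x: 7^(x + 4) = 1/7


Express both sides with the same base.
1/7 = 7^(-1)
Since the bases match, equate exponents: x + 4 = -1
So x = -1 - (4) = -5

x = -5


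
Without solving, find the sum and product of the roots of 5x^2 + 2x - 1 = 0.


By Vieta's formulas for ax^2 + bx + c = 0:
  Sum of roots = -b/a
  Product of roots = c/a

Here a = 5, b = 2, c = -1
Sum = -(2)/5 = -2/5
Product = -1/5 = -1/5

Sum = -2/5, Product = -1/5


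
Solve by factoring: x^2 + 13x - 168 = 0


We need two numbers that multiply to -168 and add to 13.
Those numbers are -8 and 21 (since (-8) * 21 = -168 and (-8) + 21 = 13).
So x^2 + 13x - 168 = (x - 8)(x + 21) = 0
Setting each factor to zero: x = 8 or x = -21

x = -21, x = 8


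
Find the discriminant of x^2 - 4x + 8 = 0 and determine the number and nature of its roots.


For ax^2 + bx + c = 0, discriminant D = b^2 - 4ac
Here a = 1, b = -4, c = 8
D = (-4)^2 - 4(1)(8) = 16 - 32 = -16

D = -16 < 0
The equation has no real roots (2 complex conjugate roots).

Discriminant = -16, no real roots (2 complex conjugate roots)


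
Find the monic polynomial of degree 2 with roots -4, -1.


A monic polynomial with roots -4, -1 is:
p(x) = (x + 4)(x + 1)
After multiplying by (x + 4): x + 4
After multiplying by (x + 1): x^2 + 5x + 4

x^2 + 5x + 4


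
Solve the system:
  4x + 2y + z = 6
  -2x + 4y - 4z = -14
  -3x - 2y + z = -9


Using Cramer's rule. Expand each determinant along the first row.
D  = 4*[4*1 - (-4)*(-2)] - 2*[(-2)*1 - (-4)*(-3)] + 1*[(-2)*(-2) - 4*(-3)]
  = 4*(-4) - 2*(-14) + 1*(16) = 28
Dx = 6*[4*1 - (-4)*(-2)] - 2*[(-14)*1 - (-4)*(-9)] + 1*[(-14)*(-2) - 4*(-9)]
  = 6*(-4) - 2*(-50) + 1*(64) = 140
Dy = 4*[(-14)*1 - (-4)*(-9)] - 6*[(-2)*1 - (-4)*(-3)] + 1*[(-2)*(-9) - (-14)*(-3)]
  = 4*(-50) - 6*(-14) + 1*(-24) = -140
Dz = 4*[4*(-9) - (-14)*(-2)] - 2*[(-2)*(-9) - (-14)*(-3)] + 6*[(-2)*(-2) - 4*(-3)]
  = 4*(-64) - 2*(-24) + 6*(16) = -112
x = Dx/D = 140/28 = 5, y = Dy/D = -140/28 = -5, z = Dz/D = -112/28 = -4
Check eq1: (4)(5) + (2)(-5) + (1)(-4) = 6 = 6 ✓
Check eq2: (-2)(5) + (4)(-5) + (-4)(-4) = -14 = -14 ✓
Check eq3: (-3)(5) + (-2)(-5) + (1)(-4) = -9 = -9 ✓

x = 5, y = -5, z = -4


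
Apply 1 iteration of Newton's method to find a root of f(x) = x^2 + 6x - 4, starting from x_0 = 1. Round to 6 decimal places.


Newton's method: x_(n+1) = x_n - f(x_n)/f'(x_n)
f(x) = x^2 + 6x - 4
f'(x) = 2x + 6

Iteration 1:
  f(1.000000) = 3.000000
  f'(1.000000) = 8.000000
  x_1 = 1.000000 - (3.000000)/(8.000000) = 0.625000

x_1 = 0.625000


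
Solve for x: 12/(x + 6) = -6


Multiply both sides by (x + 6): 12 = -6(x + 6)
Distribute: 12 = -6x - 36
-6x = 12 + 36 = 48
x = -8

x = -8


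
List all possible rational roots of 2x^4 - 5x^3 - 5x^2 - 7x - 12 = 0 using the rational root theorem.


Rational root theorem: possible roots are ±p/q where:
  p divides the constant term (-12): p ∈ {1, 2, 3, 4, 6, 12}
  q divides the leading coefficient (2): q ∈ {1, 2}

All possible rational roots: -12, -6, -4, -3, -2, -3/2, -1, -1/2, 1/2, 1, 3/2, 2, 3, 4, 6, 12

-12, -6, -4, -3, -2, -3/2, -1, -1/2, 1/2, 1, 3/2, 2, 3, 4, 6, 12


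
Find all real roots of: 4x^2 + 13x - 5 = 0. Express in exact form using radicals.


Using the quadratic formula: x = (-b ± sqrt(b^2 - 4ac)) / (2a)
Here a = 4, b = 13, c = -5
Discriminant = b^2 - 4ac = 13^2 - 4(4)(-5) = 169 + 80 = 249
Since discriminant = 249 > 0, there are two real roots.
x = (-13 ± sqrt(249)) / 8
Numerically: x ≈ 0.3475 or x ≈ -3.5975

x = (-13 + sqrt(249)) / 8 or x = (-13 - sqrt(249)) / 8


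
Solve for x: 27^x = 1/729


Express both sides with the same base.
1/729 = 27^(-2)
Since the bases match: x = -2

x = -2


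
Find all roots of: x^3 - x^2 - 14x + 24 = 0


Let p(x) = x^3 - x^2 - 14x + 24. By the rational root theorem (leading coefficient 1), any rational root is an integer divisor of 24: try ±1, ±2, ... in turn.
Test x = 1: value = 10 ≠ 0.
Test x = -1: value = 36 ≠ 0.
Test x = 2: value = 0 ✓, so (x - 2) is a factor.
Synthetic division by (x - 2): bring down 1; 1(2) - 1 = 1; 1(2) - 14 = -12; (-12)(2) + 24 = 0 → quotient x^2 + x - 12, remainder 0.
Solve the quadratic x^2 + x - 12 = 0: discriminant = 1^2 - 4(1)(-12) = 1 + 48 = 49.
sqrt(49) = 7, so x = (-1 ± 7)/2: x = 3 or x = -4.
Collecting all roots found:

x = -4, x = 2, x = 3


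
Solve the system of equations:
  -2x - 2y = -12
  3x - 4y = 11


Using Cramer's rule:
Determinant D = (-2)(-4) - (3)(-2) = 8 + 6 = 14
Dx = (-12)(-4) - (11)(-2) = 48 + 22 = 70
Dy = (-2)(11) - (3)(-12) = -22 + 36 = 14
x = Dx/D = 70/14 = 5
y = Dy/D = 14/14 = 1

x = 5, y = 1


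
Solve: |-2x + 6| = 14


An absolute value equation |expr| = 14 gives two cases:
Case 1: -2x + 6 = 14
  -2x = 8, so x = -4
Case 2: -2x + 6 = -14
  -2x = -20, so x = 10

x = -4, x = 10


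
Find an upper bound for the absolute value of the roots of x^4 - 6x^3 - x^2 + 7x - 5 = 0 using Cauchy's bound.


Cauchy's bound: all roots r satisfy |r| <= 1 + max(|a_i/a_n|) for i = 0,...,n-1
where a_n is the leading coefficient.

Coefficients: [1, -6, -1, 7, -5]
Leading coefficient a_n = 1
Ratios |a_i/a_n|: 6, 1, 7, 5
Maximum ratio: 7
Cauchy's bound: |r| <= 1 + 7 = 8

Upper bound = 8


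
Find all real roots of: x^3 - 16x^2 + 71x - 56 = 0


Let p(x) = x^3 - 16x^2 + 71x - 56. By the rational root theorem (leading coefficient 1), any rational root is an integer divisor of 56: try ±1, ±2, ... in turn.
Test x = 1: value = 0 ✓, so (x - 1) is a factor.
Synthetic division by (x - 1): bring down 1; 1(1) - 16 = -15; (-15)(1) + 71 = 56; 56(1) - 56 = 0 → quotient x^2 - 15x + 56, remainder 0.
Solve the quadratic x^2 - 15x + 56 = 0: discriminant = (-15)^2 - 4(1)(56) = 225 - 224 = 1.
sqrt(1) = 1, so x = (15 ± 1)/2: x = 8 or x = 7.

x = 1, x = 7, x = 8


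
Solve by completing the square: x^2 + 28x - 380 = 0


Start: x^2 + 28x - 380 = 0
Move constant: x^2 + 28x = 380
Half of 28 is 14, squared is 196
Add 196 to both sides: x^2 + 28x + 196 = 576
(x + 14)^2 = 576
x + 14 = ±24
x = -14 + 24 = 10 or x = -14 - 24 = -38

x = -38, x = 10


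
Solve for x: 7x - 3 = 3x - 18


Starting with: 7x - 3 = 3x - 18
Move all x terms to left: (7 - 3)x = -18 + 3
Simplify: 4x = -15
Divide both sides by 4: x = -15/4

x = -15/4


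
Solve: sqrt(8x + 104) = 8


Square both sides: 8x + 104 = 8^2 = 64
8x = 64 - 104 = -40
x = -5
Check: sqrt(8*(-5) + 104) = sqrt(64) = 8 ✓

x = -5


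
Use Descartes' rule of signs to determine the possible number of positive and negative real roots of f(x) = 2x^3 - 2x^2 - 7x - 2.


Descartes' rule of signs:

For positive roots, count sign changes in f(x) = 2x^3 - 2x^2 - 7x - 2:
Signs of coefficients: +, -, -, -
Number of sign changes: 1
Possible positive real roots: 1

For negative roots, examine f(-x) = -2x^3 - 2x^2 + 7x - 2:
Signs of coefficients: -, -, +, -
Number of sign changes: 2
Possible negative real roots: 2, 0

Positive roots: 1; Negative roots: 2 or 0


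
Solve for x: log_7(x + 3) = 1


Convert to exponential form: x + 3 = 7^1 = 7
x = 7 - 3 = 4
Check: log_7(4 + 3) = log_7(7) = log_7(7) = 1 ✓

x = 4


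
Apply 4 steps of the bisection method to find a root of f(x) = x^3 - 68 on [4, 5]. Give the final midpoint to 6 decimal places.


f(x) = x^3 - 68
f(4) = -4 < 0
f(5) = 57 > 0

Step 1: midpoint = (4.000000 + 5.000000)/2 = 4.500000
  f(4.500000) = 23.125000
  f(mid) > 0, so root is in [4.000000, 4.500000]

Step 2: midpoint = (4.000000 + 4.500000)/2 = 4.250000
  f(4.250000) = 8.765625
  f(mid) > 0, so root is in [4.000000, 4.250000]

Step 3: midpoint = (4.000000 + 4.250000)/2 = 4.125000
  f(4.125000) = 2.189453
  f(mid) > 0, so root is in [4.000000, 4.125000]

Step 4: midpoint = (4.000000 + 4.125000)/2 = 4.062500
  f(4.062500) = -0.952881
  f(mid) < 0, so root is in [4.062500, 4.125000]

midpoint = 4.062500


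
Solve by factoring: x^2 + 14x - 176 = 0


We need two numbers that multiply to -176 and add to 14.
Those numbers are 22 and -8 (since 22 * (-8) = -176 and 22 + (-8) = 14).
So x^2 + 14x - 176 = (x + 22)(x - 8) = 0
Setting each factor to zero: x = -22 or x = 8

x = -22, x = 8


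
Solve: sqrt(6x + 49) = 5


Square both sides: 6x + 49 = 5^2 = 25
6x = 25 - 49 = -24
x = -4
Check: sqrt(6*(-4) + 49) = sqrt(25) = 5 ✓

x = -4


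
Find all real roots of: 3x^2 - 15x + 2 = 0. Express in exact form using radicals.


Using the quadratic formula: x = (-b ± sqrt(b^2 - 4ac)) / (2a)
Here a = 3, b = -15, c = 2
Discriminant = b^2 - 4ac = (-15)^2 - 4(3)(2) = 225 - 24 = 201
Since discriminant = 201 > 0, there are two real roots.
x = (15 ± sqrt(201)) / 6
Numerically: x ≈ 4.8629 or x ≈ 0.1371

x = (15 + sqrt(201)) / 6 or x = (15 - sqrt(201)) / 6


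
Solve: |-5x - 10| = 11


An absolute value equation |expr| = 11 gives two cases:
Case 1: -5x - 10 = 11
  -5x = 21, so x = -21/5
Case 2: -5x - 10 = -11
  -5x = -1, so x = 1/5

x = -21/5, x = 1/5


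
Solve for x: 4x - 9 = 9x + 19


Starting with: 4x - 9 = 9x + 19
Move all x terms to left: (4 - 9)x = 19 + 9
Simplify: -5x = 28
Divide both sides by -5: x = -28/5

x = -28/5


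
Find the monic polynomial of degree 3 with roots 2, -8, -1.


A monic polynomial with roots 2, -8, -1 is:
p(x) = (x - 2)(x + 8)(x + 1)
After multiplying by (x - 2): x - 2
After multiplying by (x + 8): x^2 + 6x - 16
After multiplying by (x + 1): x^3 + 7x^2 - 10x - 16

x^3 + 7x^2 - 10x - 16


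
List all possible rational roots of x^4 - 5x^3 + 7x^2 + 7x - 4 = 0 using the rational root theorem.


Rational root theorem: possible roots are ±p/q where:
  p divides the constant term (-4): p ∈ {1, 2, 4}
  q divides the leading coefficient (1): q ∈ {1}

All possible rational roots: -4, -2, -1, 1, 2, 4

-4, -2, -1, 1, 2, 4


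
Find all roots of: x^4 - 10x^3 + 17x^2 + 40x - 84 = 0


Let p(x) = x^4 - 10x^3 + 17x^2 + 40x - 84. By the rational root theorem (leading coefficient 1), any rational root is an integer divisor of 84: try ±1, ±2, ... in turn.
Test x = 1: value = -36 ≠ 0.
Test x = -1: value = -96 ≠ 0.
Test x = 2: value = 0 ✓, so (x - 2) is a factor.
Synthetic division by (x - 2): bring down 1; 1(2) - 10 = -8; (-8)(2) + 17 = 1; 1(2) + 40 = 42; 42(2) - 84 = 0 → quotient x^3 - 8x^2 + x + 42, remainder 0.
Continue with the quotient x^3 - 8x^2 + x + 42 (candidates must divide 42; re-test x = 2 first in case it repeats).
Test x = 2: value = 20 ≠ 0.
Test x = -2: value = 0 ✓, so (x + 2) is a factor.
Synthetic division by (x + 2): bring down 1; 1(-2) - 8 = -10; (-10)(-2) + 1 = 21; 21(-2) + 42 = 0 → quotient x^2 - 10x + 21, remainder 0.
Solve the quadratic x^2 - 10x + 21 = 0: discriminant = (-10)^2 - 4(1)(21) = 100 - 84 = 16.
sqrt(16) = 4, so x = (10 ± 4)/2: x = 7 or x = 3.
Collecting all roots found:

x = -2, x = 2, x = 3, x = 7


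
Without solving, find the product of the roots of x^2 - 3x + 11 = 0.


By Vieta's formulas for ax^2 + bx + c = 0:
  Sum of roots = -b/a
  Product of roots = c/a

Here a = 1, b = -3, c = 11
Sum = -(-3)/1 = 3
Product = 11/1 = 11

Product = 11


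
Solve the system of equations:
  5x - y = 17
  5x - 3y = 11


Using Cramer's rule:
Determinant D = (5)(-3) - (5)(-1) = -15 + 5 = -10
Dx = (17)(-3) - (11)(-1) = -51 + 11 = -40
Dy = (5)(11) - (5)(17) = 55 - 85 = -30
x = Dx/D = -40/-10 = 4
y = Dy/D = -30/-10 = 3

x = 4, y = 3


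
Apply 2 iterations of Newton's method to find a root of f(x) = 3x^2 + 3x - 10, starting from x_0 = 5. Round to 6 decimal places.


Newton's method: x_(n+1) = x_n - f(x_n)/f'(x_n)
f(x) = 3x^2 + 3x - 10
f'(x) = 6x + 3

Iteration 1:
  f(5.000000) = 80.000000
  f'(5.000000) = 33.000000
  x_1 = 5.000000 - (80.000000)/(33.000000) = 2.575758

Iteration 2:
  f(2.575758) = 17.630854
  f'(2.575758) = 18.454545
  x_2 = 2.575758 - (17.630854)/(18.454545) = 1.620391

x_2 = 1.620391


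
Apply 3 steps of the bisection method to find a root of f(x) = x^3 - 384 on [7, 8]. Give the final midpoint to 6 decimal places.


f(x) = x^3 - 384
f(7) = -41 < 0
f(8) = 128 > 0

Step 1: midpoint = (7.000000 + 8.000000)/2 = 7.500000
  f(7.500000) = 37.875000
  f(mid) > 0, so root is in [7.000000, 7.500000]

Step 2: midpoint = (7.000000 + 7.500000)/2 = 7.250000
  f(7.250000) = -2.921875
  f(mid) < 0, so root is in [7.250000, 7.500000]

Step 3: midpoint = (7.250000 + 7.500000)/2 = 7.375000
  f(7.375000) = 17.130859
  f(mid) > 0, so root is in [7.250000, 7.375000]

midpoint = 7.375000


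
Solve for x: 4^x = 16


Express both sides with the same base.
16 = 4^2
Since the bases match: x = 2

x = 2


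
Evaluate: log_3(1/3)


We need the exponent such that 3^? = 1/3
3^(-1) = 1/3^1 = 1/3
Therefore log_3(1/3) = -1

-1


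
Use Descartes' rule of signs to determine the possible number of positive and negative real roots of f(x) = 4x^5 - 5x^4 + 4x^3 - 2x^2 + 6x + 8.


Descartes' rule of signs:

For positive roots, count sign changes in f(x) = 4x^5 - 5x^4 + 4x^3 - 2x^2 + 6x + 8:
Signs of coefficients: +, -, +, -, +, +
Number of sign changes: 4
Possible positive real roots: 4, 2, 0

For negative roots, examine f(-x) = -4x^5 - 5x^4 - 4x^3 - 2x^2 - 6x + 8:
Signs of coefficients: -, -, -, -, -, +
Number of sign changes: 1
Possible negative real roots: 1

Positive roots: 4 or 2 or 0; Negative roots: 1


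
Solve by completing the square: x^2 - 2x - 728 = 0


Start: x^2 - 2x - 728 = 0
Move constant: x^2 - 2x = 728
Half of -2 is -1, squared is 1
Add 1 to both sides: x^2 - 2x + 1 = 729
(x - 1)^2 = 729
x - 1 = ±27
x = 1 + 27 = 28 or x = 1 - 27 = -26

x = -26, x = 28


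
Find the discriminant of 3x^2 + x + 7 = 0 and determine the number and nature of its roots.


For ax^2 + bx + c = 0, discriminant D = b^2 - 4ac
Here a = 3, b = 1, c = 7
D = (1)^2 - 4(3)(7) = 1 - 84 = -83

D = -83 < 0
The equation has no real roots (2 complex conjugate roots).

Discriminant = -83, no real roots (2 complex conjugate roots)


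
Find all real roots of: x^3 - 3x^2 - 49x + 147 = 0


Let p(x) = x^3 - 3x^2 - 49x + 147. By the rational root theorem (leading coefficient 1), any rational root is an integer divisor of 147: try ±1, ±2, ... in turn.
Test x = 1: value = 96 ≠ 0.
Test x = -1: value = 192 ≠ 0.
Test x = 3: value = 0 ✓, so (x - 3) is a factor.
Synthetic division by (x - 3): bring down 1; 1(3) - 3 = 0; 0(3) - 49 = -49; (-49)(3) + 147 = 0 → quotient x^2 - 49, remainder 0.
Solve the quadratic x^2 - 49 = 0: discriminant = 0^2 - 4(1)(-49) = 0 + 196 = 196.
sqrt(196) = 14, so x = (0 ± 14)/2: x = 7 or x = -7.

x = -7, x = 3, x = 7


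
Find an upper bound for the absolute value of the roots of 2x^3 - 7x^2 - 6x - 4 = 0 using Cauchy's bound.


Cauchy's bound: all roots r satisfy |r| <= 1 + max(|a_i/a_n|) for i = 0,...,n-1
where a_n is the leading coefficient.

Coefficients: [2, -7, -6, -4]
Leading coefficient a_n = 2
Ratios |a_i/a_n|: 7/2, 3, 2
Maximum ratio: 7/2
Cauchy's bound: |r| <= 1 + 7/2 = 9/2

Upper bound = 9/2


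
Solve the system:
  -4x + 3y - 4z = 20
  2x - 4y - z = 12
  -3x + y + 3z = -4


Using Cramer's rule. Expand each determinant along the first row.
D  = (-4)*[(-4)*3 - (-1)*1] - 3*[2*3 - (-1)*(-3)] + (-4)*[2*1 - (-4)*(-3)]
  = (-4)*(-11) - 3*(3) + (-4)*(-10) = 75
Dx = 20*[(-4)*3 - (-1)*1] - 3*[12*3 - (-1)*(-4)] + (-4)*[12*1 - (-4)*(-4)]
  = 20*(-11) - 3*(32) + (-4)*(-4) = -300
Dy = (-4)*[12*3 - (-1)*(-4)] - 20*[2*3 - (-1)*(-3)] + (-4)*[2*(-4) - 12*(-3)]
  = (-4)*(32) - 20*(3) + (-4)*(28) = -300
Dz = (-4)*[(-4)*(-4) - 12*1] - 3*[2*(-4) - 12*(-3)] + 20*[2*1 - (-4)*(-3)]
  = (-4)*(4) - 3*(28) + 20*(-10) = -300
x = Dx/D = -300/75 = -4, y = Dy/D = -300/75 = -4, z = Dz/D = -300/75 = -4
Check eq1: (-4)(-4) + (3)(-4) + (-4)(-4) = 20 = 20 ✓
Check eq2: (2)(-4) + (-4)(-4) + (-1)(-4) = 12 = 12 ✓
Check eq3: (-3)(-4) + (1)(-4) + (3)(-4) = -4 = -4 ✓

x = -4, y = -4, z = -4


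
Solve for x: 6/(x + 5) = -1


Multiply both sides by (x + 5): 6 = -1(x + 5)
Distribute: 6 = -x - 5
-x = 6 + 5 = 11
x = -11

x = -11


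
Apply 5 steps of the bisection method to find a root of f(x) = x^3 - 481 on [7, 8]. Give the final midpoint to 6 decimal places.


f(x) = x^3 - 481
f(7) = -138 < 0
f(8) = 31 > 0

Step 1: midpoint = (7.000000 + 8.000000)/2 = 7.500000
  f(7.500000) = -59.125000
  f(mid) < 0, so root is in [7.500000, 8.000000]

Step 2: midpoint = (7.500000 + 8.000000)/2 = 7.750000
  f(7.750000) = -15.515625
  f(mid) < 0, so root is in [7.750000, 8.000000]

Step 3: midpoint = (7.750000 + 8.000000)/2 = 7.875000
  f(7.875000) = 7.373047
  f(mid) > 0, so root is in [7.750000, 7.875000]

Step 4: midpoint = (7.750000 + 7.875000)/2 = 7.812500
  f(7.812500) = -4.162842
  f(mid) < 0, so root is in [7.812500, 7.875000]

Step 5: midpoint = (7.812500 + 7.875000)/2 = 7.843750
  f(7.843750) = 1.582123
  f(mid) > 0, so root is in [7.812500, 7.843750]

midpoint = 7.843750


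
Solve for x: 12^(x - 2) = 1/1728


Express both sides with the same base.
1/1728 = 12^(-3)
Since the bases match, equate exponents: x - 2 = -3
So x = -3 - (-2) = -1

x = -1


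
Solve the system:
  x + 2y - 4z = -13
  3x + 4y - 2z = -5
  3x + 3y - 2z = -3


Using Cramer's rule. Expand each determinant along the first row.
D  = 1*[4*(-2) - (-2)*3] - 2*[3*(-2) - (-2)*3] + (-4)*[3*3 - 4*3]
  = 1*(-2) - 2*(0) + (-4)*(-3) = 10
Dx = (-13)*[4*(-2) - (-2)*3] - 2*[(-5)*(-2) - (-2)*(-3)] + (-4)*[(-5)*3 - 4*(-3)]
  = (-13)*(-2) - 2*(4) + (-4)*(-3) = 30
Dy = 1*[(-5)*(-2) - (-2)*(-3)] - (-13)*[3*(-2) - (-2)*3] + (-4)*[3*(-3) - (-5)*3]
  = 1*(4) - (-13)*(0) + (-4)*(6) = -20
Dz = 1*[4*(-3) - (-5)*3] - 2*[3*(-3) - (-5)*3] + (-13)*[3*3 - 4*3]
  = 1*(3) - 2*(6) + (-13)*(-3) = 30
x = Dx/D = 30/10 = 3, y = Dy/D = -20/10 = -2, z = Dz/D = 30/10 = 3
Check eq1: (1)(3) + (2)(-2) + (-4)(3) = -13 = -13 ✓
Check eq2: (3)(3) + (4)(-2) + (-2)(3) = -5 = -5 ✓
Check eq3: (3)(3) + (3)(-2) + (-2)(3) = -3 = -3 ✓

x = 3, y = -2, z = 3


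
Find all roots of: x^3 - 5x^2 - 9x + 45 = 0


Let p(x) = x^3 - 5x^2 - 9x + 45. By the rational root theorem (leading coefficient 1), any rational root is an integer divisor of 45: try ±1, ±2, ... in turn.
Test x = 1: value = 32 ≠ 0.
Test x = -1: value = 48 ≠ 0.
Test x = 3: value = 0 ✓, so (x - 3) is a factor.
Synthetic division by (x - 3): bring down 1; 1(3) - 5 = -2; (-2)(3) - 9 = -15; (-15)(3) + 45 = 0 → quotient x^2 - 2x - 15, remainder 0.
Solve the quadratic x^2 - 2x - 15 = 0: discriminant = (-2)^2 - 4(1)(-15) = 4 + 60 = 64.
sqrt(64) = 8, so x = (2 ± 8)/2: x = 5 or x = -3.
Collecting all roots found:

x = -3, x = 3, x = 5


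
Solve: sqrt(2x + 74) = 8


Square both sides: 2x + 74 = 8^2 = 64
2x = 64 - 74 = -10
x = -5
Check: sqrt(2*(-5) + 74) = sqrt(64) = 8 ✓

x = -5


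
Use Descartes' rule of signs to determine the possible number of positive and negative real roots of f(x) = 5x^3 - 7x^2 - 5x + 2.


Descartes' rule of signs:

For positive roots, count sign changes in f(x) = 5x^3 - 7x^2 - 5x + 2:
Signs of coefficients: +, -, -, +
Number of sign changes: 2
Possible positive real roots: 2, 0

For negative roots, examine f(-x) = -5x^3 - 7x^2 + 5x + 2:
Signs of coefficients: -, -, +, +
Number of sign changes: 1
Possible negative real roots: 1

Positive roots: 2 or 0; Negative roots: 1


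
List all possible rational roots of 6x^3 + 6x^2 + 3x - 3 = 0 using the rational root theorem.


Rational root theorem: possible roots are ±p/q where:
  p divides the constant term (-3): p ∈ {1, 3}
  q divides the leading coefficient (6): q ∈ {1, 2, 3, 6}

All possible rational roots: -3, -3/2, -1, -1/2, -1/3, -1/6, 1/6, 1/3, 1/2, 1, 3/2, 3

-3, -3/2, -1, -1/2, -1/3, -1/6, 1/6, 1/3, 1/2, 1, 3/2, 3


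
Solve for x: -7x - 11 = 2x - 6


Starting with: -7x - 11 = 2x - 6
Move all x terms to left: (-7 - 2)x = -6 + 11
Simplify: -9x = 5
Divide both sides by -9: x = -5/9

x = -5/9


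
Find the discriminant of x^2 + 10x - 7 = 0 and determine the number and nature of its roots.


For ax^2 + bx + c = 0, discriminant D = b^2 - 4ac
Here a = 1, b = 10, c = -7
D = (10)^2 - 4(1)(-7) = 100 + 28 = 128

D = 128 > 0 but not a perfect square
The equation has 2 distinct real irrational roots.

Discriminant = 128, 2 distinct real irrational roots


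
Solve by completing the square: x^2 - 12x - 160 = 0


Start: x^2 - 12x - 160 = 0
Move constant: x^2 - 12x = 160
Half of -12 is -6, squared is 36
Add 36 to both sides: x^2 - 12x + 36 = 196
(x - 6)^2 = 196
x - 6 = ±14
x = 6 + 14 = 20 or x = 6 - 14 = -8

x = -8, x = 20


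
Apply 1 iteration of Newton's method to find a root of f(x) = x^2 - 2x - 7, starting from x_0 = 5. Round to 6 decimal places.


Newton's method: x_(n+1) = x_n - f(x_n)/f'(x_n)
f(x) = x^2 - 2x - 7
f'(x) = 2x - 2

Iteration 1:
  f(5.000000) = 8.000000
  f'(5.000000) = 8.000000
  x_1 = 5.000000 - (8.000000)/(8.000000) = 4.000000

x_1 = 4.000000


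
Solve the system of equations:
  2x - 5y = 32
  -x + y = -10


Using Cramer's rule:
Determinant D = (2)(1) - (-1)(-5) = 2 - 5 = -3
Dx = (32)(1) - (-10)(-5) = 32 - 50 = -18
Dy = (2)(-10) - (-1)(32) = -20 + 32 = 12
x = Dx/D = -18/-3 = 6
y = Dy/D = 12/-3 = -4

x = 6, y = -4


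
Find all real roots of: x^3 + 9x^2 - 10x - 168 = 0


Let p(x) = x^3 + 9x^2 - 10x - 168. By the rational root theorem (leading coefficient 1), any rational root is an integer divisor of 168: try ±1, ±2, ... in turn.
Test x = 1: value = -168 ≠ 0.
Test x = -1: value = -150 ≠ 0.
Test x = 2: value = -144 ≠ 0.
Test x = -2: value = -120 ≠ 0.
Test x = 3: value = -90 ≠ 0.
Test x = -3: value = -84 ≠ 0.
Test x = 4: value = 0 ✓, so (x - 4) is a factor.
Synthetic division by (x - 4): bring down 1; 1(4) + 9 = 13; 13(4) - 10 = 42; 42(4) - 168 = 0 → quotient x^2 + 13x + 42, remainder 0.
Solve the quadratic x^2 + 13x + 42 = 0: discriminant = 13^2 - 4(1)(42) = 169 - 168 = 1.
sqrt(1) = 1, so x = (-13 ± 1)/2: x = -6 or x = -7.

x = -7, x = -6, x = 4


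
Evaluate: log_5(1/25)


We need the exponent such that 5^? = 1/25
5^(-2) = 1/5^2 = 1/25
Therefore log_5(1/25) = -2

-2


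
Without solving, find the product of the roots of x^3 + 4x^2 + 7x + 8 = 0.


By Vieta's formulas for x^3 + bx^2 + cx + d = 0:
  r1 + r2 + r3 = -b/a = -4
  r1*r2 + r1*r3 + r2*r3 = c/a = 7
  r1*r2*r3 = -d/a = -8


Product = -8


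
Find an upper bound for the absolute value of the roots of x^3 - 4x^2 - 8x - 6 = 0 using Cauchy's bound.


Cauchy's bound: all roots r satisfy |r| <= 1 + max(|a_i/a_n|) for i = 0,...,n-1
where a_n is the leading coefficient.

Coefficients: [1, -4, -8, -6]
Leading coefficient a_n = 1
Ratios |a_i/a_n|: 4, 8, 6
Maximum ratio: 8
Cauchy's bound: |r| <= 1 + 8 = 9

Upper bound = 9


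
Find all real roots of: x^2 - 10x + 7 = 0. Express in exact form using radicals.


Using the quadratic formula: x = (-b ± sqrt(b^2 - 4ac)) / (2a)
Here a = 1, b = -10, c = 7
Discriminant = b^2 - 4ac = (-10)^2 - 4(1)(7) = 100 - 28 = 72
Since discriminant = 72 > 0, there are two real roots.
x = (10 ± 6*sqrt(2)) / 2
Simplifying: x = 5 ± 3*sqrt(2)
Numerically: x ≈ 9.2426 or x ≈ 0.7574

x = 5 + 3*sqrt(2) or x = 5 - 3*sqrt(2)


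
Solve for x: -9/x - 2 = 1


Subtract -2 from both sides: -9/x = 3
Multiply both sides by x: -9 = 3 * x
Divide by 3: x = -3

x = -3


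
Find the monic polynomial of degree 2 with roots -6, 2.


A monic polynomial with roots -6, 2 is:
p(x) = (x + 6)(x - 2)
After multiplying by (x + 6): x + 6
After multiplying by (x - 2): x^2 + 4x - 12

x^2 + 4x - 12


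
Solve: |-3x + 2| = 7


An absolute value equation |expr| = 7 gives two cases:
Case 1: -3x + 2 = 7
  -3x = 5, so x = -5/3
Case 2: -3x + 2 = -7
  -3x = -9, so x = 3

x = -5/3, x = 3


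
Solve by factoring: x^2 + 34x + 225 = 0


We need two numbers that multiply to 225 and add to 34.
Those numbers are 9 and 25 (since 9 * 25 = 225 and 9 + 25 = 34).
So x^2 + 34x + 225 = (x + 9)(x + 25) = 0
Setting each factor to zero: x = -9 or x = -25

x = -25, x = -9


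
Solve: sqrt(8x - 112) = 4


Square both sides: 8x - 112 = 4^2 = 16
8x = 16 + 112 = 128
x = 16
Check: sqrt(8*16 - 112) = sqrt(16) = 4 ✓

x = 16


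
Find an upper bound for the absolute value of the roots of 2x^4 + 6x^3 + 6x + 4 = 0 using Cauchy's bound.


Cauchy's bound: all roots r satisfy |r| <= 1 + max(|a_i/a_n|) for i = 0,...,n-1
where a_n is the leading coefficient.

Coefficients: [2, 6, 0, 6, 4]
Leading coefficient a_n = 2
Ratios |a_i/a_n|: 3, 0, 3, 2
Maximum ratio: 3
Cauchy's bound: |r| <= 1 + 3 = 4

Upper bound = 4


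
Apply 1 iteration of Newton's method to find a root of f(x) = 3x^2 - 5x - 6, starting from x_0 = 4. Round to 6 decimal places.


Newton's method: x_(n+1) = x_n - f(x_n)/f'(x_n)
f(x) = 3x^2 - 5x - 6
f'(x) = 6x - 5

Iteration 1:
  f(4.000000) = 22.000000
  f'(4.000000) = 19.000000
  x_1 = 4.000000 - (22.000000)/(19.000000) = 2.842105

x_1 = 2.842105


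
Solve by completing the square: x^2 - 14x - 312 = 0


Start: x^2 - 14x - 312 = 0
Move constant: x^2 - 14x = 312
Half of -14 is -7, squared is 49
Add 49 to both sides: x^2 - 14x + 49 = 361
(x - 7)^2 = 361
x - 7 = ±19
x = 7 + 19 = 26 or x = 7 - 19 = -12

x = -12, x = 26


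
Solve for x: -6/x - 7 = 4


Subtract -7 from both sides: -6/x = 11
Multiply both sides by x: -6 = 11 * x
Divide by 11: x = -6/11

x = -6/11


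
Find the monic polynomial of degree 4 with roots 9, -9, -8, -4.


A monic polynomial with roots 9, -9, -8, -4 is:
p(x) = (x - 9)(x + 9)(x + 8)(x + 4)
After multiplying by (x - 9): x - 9
After multiplying by (x + 9): x^2 - 81
After multiplying by (x + 8): x^3 + 8x^2 - 81x - 648
After multiplying by (x + 4): x^4 + 12x^3 - 49x^2 - 972x - 2592

x^4 + 12x^3 - 49x^2 - 972x - 2592
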